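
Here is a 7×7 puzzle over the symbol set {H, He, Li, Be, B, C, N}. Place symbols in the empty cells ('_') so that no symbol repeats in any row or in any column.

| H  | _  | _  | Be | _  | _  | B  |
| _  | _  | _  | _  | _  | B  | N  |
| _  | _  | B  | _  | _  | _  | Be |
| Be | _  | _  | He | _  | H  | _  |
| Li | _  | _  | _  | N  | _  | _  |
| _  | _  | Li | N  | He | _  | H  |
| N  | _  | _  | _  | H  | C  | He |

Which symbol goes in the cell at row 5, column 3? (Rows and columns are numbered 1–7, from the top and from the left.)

H

row 5 has {Li,N}; column 7 has {H,He,Be,B,N} — only C is left for (r5,c7).
row 6 has {H,He,Li,N}; column 6 has {H,B,C} — only Be is left for (r6,c6).
row 7 has {H,He,C,N}; column 3 has {Li,B} — only Be is left for (r7,c3).
row 4 has {H,He,Be}; column 7 has {H,He,Be,B,C,N} — only Li is left for (r4,c7).
row 5 has {Li,C,N}; column 6 has {H,Be,B,C} — only He is left for (r5,c6).
row 5 has {He,Li,C,N}; column 3 has {Li,Be,B} — only H is left for (r5,c3).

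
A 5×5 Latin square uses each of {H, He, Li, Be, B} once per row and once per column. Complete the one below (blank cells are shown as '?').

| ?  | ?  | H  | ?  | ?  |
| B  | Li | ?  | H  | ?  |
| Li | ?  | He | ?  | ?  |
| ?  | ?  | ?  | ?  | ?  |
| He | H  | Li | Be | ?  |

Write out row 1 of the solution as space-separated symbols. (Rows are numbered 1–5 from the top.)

Be B H He Li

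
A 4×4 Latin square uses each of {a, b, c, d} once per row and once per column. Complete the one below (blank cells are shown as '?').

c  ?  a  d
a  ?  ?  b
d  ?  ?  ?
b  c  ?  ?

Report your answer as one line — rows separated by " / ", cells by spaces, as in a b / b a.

c b a d / a d c b / d a b c / b c d a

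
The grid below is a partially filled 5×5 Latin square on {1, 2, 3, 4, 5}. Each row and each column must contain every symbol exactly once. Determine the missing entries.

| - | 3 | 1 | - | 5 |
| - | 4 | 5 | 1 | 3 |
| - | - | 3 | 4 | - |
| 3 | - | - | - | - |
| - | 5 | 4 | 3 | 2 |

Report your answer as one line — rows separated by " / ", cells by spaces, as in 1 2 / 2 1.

4 3 1 2 5 / 2 4 5 1 3 / 5 2 3 4 1 / 3 1 2 5 4 / 1 5 4 3 2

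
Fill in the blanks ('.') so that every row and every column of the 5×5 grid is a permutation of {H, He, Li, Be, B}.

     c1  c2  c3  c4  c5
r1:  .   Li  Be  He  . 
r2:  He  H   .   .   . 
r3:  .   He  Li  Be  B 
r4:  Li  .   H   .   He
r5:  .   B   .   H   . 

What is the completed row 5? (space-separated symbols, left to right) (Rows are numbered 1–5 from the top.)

Be B He H Li

(r1,c5) = H
(r2,c3) = B
(r2,c4) = Li
(r2,c5) = Be
(r3,c1) = H
(r4,c2) = Be
(r4,c4) = B
(r5,c1) = Be
(r5,c3) = He
(r5,c5) = Li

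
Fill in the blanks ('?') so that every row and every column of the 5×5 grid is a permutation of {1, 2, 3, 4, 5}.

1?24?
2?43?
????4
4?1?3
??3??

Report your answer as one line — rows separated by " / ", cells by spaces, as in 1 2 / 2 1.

1 3 2 4 5 / 2 5 4 3 1 / 3 1 5 2 4 / 4 2 1 5 3 / 5 4 3 1 2

(r1,c5) = 5
(r2,c5) = 1
(r3,c3) = 5
(r5,c1) = 5
(r5,c5) = 2
(r1,c2) = 3
(r2,c2) = 5
(r3,c1) = 3
(r4,c2) = 2
(r4,c4) = 5
(r5,c4) = 1
(r3,c2) = 1
(r3,c4) = 2
(r5,c2) = 4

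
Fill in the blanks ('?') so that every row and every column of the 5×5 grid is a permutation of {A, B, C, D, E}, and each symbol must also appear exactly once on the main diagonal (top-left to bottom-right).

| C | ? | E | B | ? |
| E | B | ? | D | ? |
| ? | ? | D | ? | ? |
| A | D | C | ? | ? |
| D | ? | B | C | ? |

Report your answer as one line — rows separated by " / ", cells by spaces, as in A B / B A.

(r1,c2) = A
(r1,c5) = D
(r2,c3) = A
(r2,c5) = C
(r3,c1) = B
(r4,c4) = E
(r4,c5) = B
(r5,c2) = E
(r5,c5) = A
(r3,c2) = C
(r3,c4) = A
(r3,c5) = E

C A E B D / E B A D C / B C D A E / A D C E B / D E B C A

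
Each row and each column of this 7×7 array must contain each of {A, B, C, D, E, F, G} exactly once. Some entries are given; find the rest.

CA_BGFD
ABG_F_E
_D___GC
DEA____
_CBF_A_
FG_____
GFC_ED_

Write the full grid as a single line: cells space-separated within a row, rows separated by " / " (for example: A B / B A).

C A E B G F D / A B G D F C E / B D F E A G C / D E A G C B F / E C B F D A G / F G D C B E A / G F C A E D B

(r1,c3) = E
(r2,c6) = C
(r3,c3) = F
(r4,c6) = B
(r5,c1) = E
(r5,c5) = D
(r5,c7) = G
(r6,c3) = D
(r6,c6) = E
(r7,c4) = A
(r7,c7) = B
(r2,c4) = D
(r3,c1) = B
(r3,c4) = E
(r3,c5) = A
(r4,c5) = C
(r4,c7) = F
(r6,c4) = C
(r6,c5) = B
(r6,c7) = A
(r4,c4) = G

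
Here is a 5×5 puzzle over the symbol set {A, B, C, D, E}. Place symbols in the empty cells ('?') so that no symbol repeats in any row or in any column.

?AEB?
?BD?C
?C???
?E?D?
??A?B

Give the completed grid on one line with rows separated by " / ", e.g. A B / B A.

(r1,c5) = D
(r3,c3) = B
(r4,c3) = C
(r4,c5) = A
(r5,c2) = D
(r1,c1) = C
(r3,c5) = E
(r4,c1) = B
(r5,c1) = E
(r5,c4) = C
(r2,c1) = A
(r2,c4) = E
(r3,c1) = D
(r3,c4) = A

C A E B D / A B D E C / D C B A E / B E C D A / E D A C B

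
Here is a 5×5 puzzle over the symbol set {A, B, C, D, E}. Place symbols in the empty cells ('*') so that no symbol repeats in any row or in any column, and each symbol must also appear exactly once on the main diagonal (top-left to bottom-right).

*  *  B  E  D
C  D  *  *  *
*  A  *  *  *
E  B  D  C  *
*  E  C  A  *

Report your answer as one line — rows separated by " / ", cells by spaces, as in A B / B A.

A C B E D / C D A B E / B A E D C / E B D C A / D E C A B

(r1,c1) = A
(r1,c2) = C
(r2,c4) = B
(r3,c3) = E
(r3,c4) = D
(r4,c5) = A
(r5,c5) = B
(r2,c3) = A
(r2,c5) = E
(r3,c1) = B
(r3,c5) = C
(r5,c1) = D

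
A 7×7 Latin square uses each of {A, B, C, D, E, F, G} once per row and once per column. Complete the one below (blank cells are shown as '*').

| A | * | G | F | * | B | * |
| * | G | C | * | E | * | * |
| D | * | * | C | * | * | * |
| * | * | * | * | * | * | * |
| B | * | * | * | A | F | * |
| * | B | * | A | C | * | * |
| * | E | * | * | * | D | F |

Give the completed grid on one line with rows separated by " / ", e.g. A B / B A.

Cell (r1,c5): row 1 has {A,B,F,G}; column 5 has {A,C,E} → D.
Cell (r2,c1): row 2 has {C,E,G}; column 1 has {A,B,D} → F.
Cell (r2,c6): row 2 has {C,E,F,G}; column 6 has {B,D,F} → A.
Cell (r1,c2): row 1 has {A,B,D,F,G}; column 2 has {B,E,G} → C.
Cell (r1,c7): row 1 has {A,B,C,D,F,G}; column 7 has {F} → E.
Cell (r5,c2): row 5 has {A,B,F}; column 2 has {B,C,E,G} → D.
Cell (r5,c3): row 5 has {A,B,D,F}; column 3 has {C,G} → E.
Cell (r5,c4): row 5 has {A,B,D,E,F}; column 4 has {A,C,F} → G.
Cell (r5,c7): row 5 has {A,B,D,E,F,G}; column 7 has {E,F} → C.
Cell (r7,c4): row 7 has {D,E,F}; column 4 has {A,C,F,G} → B.
Cell (r7,c5): row 7 has {B,D,E,F}; column 5 has {A,C,D,E} → G.
Cell (r2,c4): row 2 has {A,C,E,F,G}; column 4 has {A,B,C,F,G} → D.
Cell (r2,c7): row 2 has {A,C,D,E,F,G}; column 7 has {C,E,F} → B.
Cell (r4,c4): row 4 is empty so far; column 4 has {A,B,C,D,F,G} → E.
Cell (r7,c1): row 7 has {B,D,E,F,G}; column 1 has {A,B,D,F} → C.
Cell (r7,c3): row 7 has {B,C,D,E,F,G}; column 3 has {C,E,G} → A.
Cell (r4,c1): row 4 has {E}; column 1 has {A,B,C,D,F} → G.
Cell (r4,c6): row 4 has {E,G}; column 6 has {A,B,D,F} → C.
Cell (r6,c1): row 6 has {A,B,C}; column 1 has {A,B,C,D,F,G} → E.
Cell (r6,c6): row 6 has {A,B,C,E}; column 6 has {A,B,C,D,F} → G.
Cell (r6,c7): row 6 has {A,B,C,E,G}; column 7 has {B,C,E,F} → D.
Cell (r3,c6): row 3 has {C,D}; column 6 has {A,B,C,D,F,G} → E.
Cell (r4,c7): row 4 has {C,E,G}; column 7 has {B,C,D,E,F} → A.
Cell (r6,c3): row 6 has {A,B,C,D,E,G}; column 3 has {A,C,E,G} → F.
Cell (r3,c3): row 3 has {C,D,E}; column 3 has {A,C,E,F,G} → B.
Cell (r3,c5): row 3 has {B,C,D,E}; column 5 has {A,C,D,E,G} → F.
Cell (r3,c7): row 3 has {B,C,D,E,F}; column 7 has {A,B,C,D,E,F} → G.
Cell (r4,c2): row 4 has {A,C,E,G}; column 2 has {B,C,D,E,G} → F.
Cell (r4,c3): row 4 has {A,C,E,F,G}; column 3 has {A,B,C,E,F,G} → D.
Cell (r4,c5): row 4 has {A,C,D,E,F,G}; column 5 has {A,C,D,E,F,G} → B.
Cell (r3,c2): row 3 has {B,C,D,E,F,G}; column 2 has {B,C,D,E,F,G} → A.

A C G F D B E / F G C D E A B / D A B C F E G / G F D E B C A / B D E G A F C / E B F A C G D / C E A B G D F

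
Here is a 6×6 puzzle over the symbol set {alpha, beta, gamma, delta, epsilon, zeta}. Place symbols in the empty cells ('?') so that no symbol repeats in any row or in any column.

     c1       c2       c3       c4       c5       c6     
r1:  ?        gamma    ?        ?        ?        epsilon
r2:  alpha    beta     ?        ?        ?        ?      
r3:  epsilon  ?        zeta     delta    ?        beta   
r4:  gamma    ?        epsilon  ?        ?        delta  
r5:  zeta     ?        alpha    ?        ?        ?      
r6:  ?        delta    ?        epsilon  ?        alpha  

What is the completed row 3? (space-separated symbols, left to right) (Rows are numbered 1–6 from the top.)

At row 3, column 2: row 3 has {beta,delta,epsilon,zeta}; column 2 has {beta,gamma,delta}; that leaves alpha.
At row 3, column 5: row 3 has {alpha,beta,delta,epsilon,zeta}; column 5 is empty so far; that leaves gamma.

epsilon alpha zeta delta gamma beta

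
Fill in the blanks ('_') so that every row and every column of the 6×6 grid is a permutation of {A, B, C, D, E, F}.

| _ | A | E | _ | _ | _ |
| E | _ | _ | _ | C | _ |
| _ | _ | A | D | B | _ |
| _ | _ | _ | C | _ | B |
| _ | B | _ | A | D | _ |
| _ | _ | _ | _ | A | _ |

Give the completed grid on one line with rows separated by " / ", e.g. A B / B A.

D A E B F C / E D B F C A / C E A D B F / A F D C E B / F B C A D E / B C F E A D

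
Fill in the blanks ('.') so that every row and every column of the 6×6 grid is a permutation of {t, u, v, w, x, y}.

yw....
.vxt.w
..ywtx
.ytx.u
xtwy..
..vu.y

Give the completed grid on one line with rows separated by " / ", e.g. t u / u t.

(r1,c3) = u
(r1,c4) = v
(r1,c5) = x
(r1,c6) = t
(r2,c1) = u
(r2,c5) = y
(r3,c1) = v
(r3,c2) = u
(r4,c1) = w
(r4,c5) = v
(r5,c5) = u
(r5,c6) = v
(r6,c1) = t
(r6,c2) = x
(r6,c5) = w

y w u v x t / u v x t y w / v u y w t x / w y t x v u / x t w y u v / t x v u w y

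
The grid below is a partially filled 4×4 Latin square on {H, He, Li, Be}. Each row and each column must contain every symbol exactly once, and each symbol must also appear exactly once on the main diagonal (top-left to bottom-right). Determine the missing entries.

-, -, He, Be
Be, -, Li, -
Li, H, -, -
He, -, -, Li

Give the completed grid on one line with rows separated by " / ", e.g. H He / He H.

H Li He Be / Be He Li H / Li H Be He / He Be H Li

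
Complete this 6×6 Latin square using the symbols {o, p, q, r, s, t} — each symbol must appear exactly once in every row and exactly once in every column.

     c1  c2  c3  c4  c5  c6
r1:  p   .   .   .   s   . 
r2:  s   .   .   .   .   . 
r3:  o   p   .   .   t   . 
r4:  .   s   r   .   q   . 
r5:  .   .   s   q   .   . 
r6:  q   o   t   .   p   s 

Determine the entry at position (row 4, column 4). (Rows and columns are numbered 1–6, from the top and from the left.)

p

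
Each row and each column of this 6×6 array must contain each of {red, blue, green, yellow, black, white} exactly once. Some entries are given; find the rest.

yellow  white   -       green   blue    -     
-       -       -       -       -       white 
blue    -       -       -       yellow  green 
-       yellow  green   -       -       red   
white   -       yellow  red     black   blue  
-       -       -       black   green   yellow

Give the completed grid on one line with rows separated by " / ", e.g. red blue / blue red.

yellow white red green blue black / green black blue yellow red white / blue red black white yellow green / black yellow green blue white red / white green yellow red black blue / red blue white black green yellow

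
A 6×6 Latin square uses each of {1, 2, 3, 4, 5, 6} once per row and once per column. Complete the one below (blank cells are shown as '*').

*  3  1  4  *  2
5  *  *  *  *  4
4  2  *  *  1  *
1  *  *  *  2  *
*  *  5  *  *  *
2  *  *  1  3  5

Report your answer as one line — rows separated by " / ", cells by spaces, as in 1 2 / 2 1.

6 3 1 4 5 2 / 5 1 2 3 6 4 / 4 2 3 5 1 6 / 1 5 4 6 2 3 / 3 6 5 2 4 1 / 2 4 6 1 3 5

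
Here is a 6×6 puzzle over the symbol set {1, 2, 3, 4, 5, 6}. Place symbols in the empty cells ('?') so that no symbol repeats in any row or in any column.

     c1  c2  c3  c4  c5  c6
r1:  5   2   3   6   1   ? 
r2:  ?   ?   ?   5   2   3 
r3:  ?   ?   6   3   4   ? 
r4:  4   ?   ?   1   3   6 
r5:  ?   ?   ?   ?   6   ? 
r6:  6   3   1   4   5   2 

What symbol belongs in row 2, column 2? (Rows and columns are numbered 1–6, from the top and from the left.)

(r1,c6) = 4
(r2,c1) = 1
(r2,c3) = 4
(r3,c1) = 2
(r4,c2) = 5
(r4,c3) = 2
(r5,c1) = 3
(r5,c3) = 5
(r5,c4) = 2
(r5,c6) = 1
(r2,c2) = 6

6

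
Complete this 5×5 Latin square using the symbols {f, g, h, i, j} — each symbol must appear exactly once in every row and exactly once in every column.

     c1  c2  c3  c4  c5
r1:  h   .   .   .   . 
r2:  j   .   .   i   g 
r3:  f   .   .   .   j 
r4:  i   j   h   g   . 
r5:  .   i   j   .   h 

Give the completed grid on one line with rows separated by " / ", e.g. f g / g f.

h f g j i / j h f i g / f g i h j / i j h g f / g i j f h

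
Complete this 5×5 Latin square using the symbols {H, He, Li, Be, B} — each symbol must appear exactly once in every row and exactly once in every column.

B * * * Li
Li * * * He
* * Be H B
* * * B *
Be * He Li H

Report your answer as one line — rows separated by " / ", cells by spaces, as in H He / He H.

B Be H He Li / Li H B Be He / He Li Be H B / H He Li B Be / Be B He Li H

(r1,c3) = H
(r2,c3) = B
(r2,c4) = Be
(r3,c1) = He
(r3,c2) = Li
(r4,c1) = H
(r4,c3) = Li
(r4,c5) = Be
(r5,c2) = B
(r1,c4) = He
(r2,c2) = H
(r4,c2) = He
(r1,c2) = Be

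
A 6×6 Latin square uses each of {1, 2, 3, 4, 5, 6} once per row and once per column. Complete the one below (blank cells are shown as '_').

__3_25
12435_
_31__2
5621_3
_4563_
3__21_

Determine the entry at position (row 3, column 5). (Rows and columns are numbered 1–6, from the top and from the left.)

6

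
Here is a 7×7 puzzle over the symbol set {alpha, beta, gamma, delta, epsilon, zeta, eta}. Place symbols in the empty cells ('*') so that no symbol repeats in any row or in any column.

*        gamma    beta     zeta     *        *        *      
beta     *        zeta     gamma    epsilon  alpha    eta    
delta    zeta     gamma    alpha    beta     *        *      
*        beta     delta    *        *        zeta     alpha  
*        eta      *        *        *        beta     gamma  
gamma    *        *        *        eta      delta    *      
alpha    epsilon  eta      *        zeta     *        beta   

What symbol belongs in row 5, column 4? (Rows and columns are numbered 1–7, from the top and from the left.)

(r2,c2) = delta
(r3,c7) = epsilon
(r4,c5) = gamma
(r6,c2) = alpha
(r6,c3) = epsilon
(r6,c4) = beta
(r6,c7) = zeta
(r7,c4) = delta
(r7,c6) = gamma
(r1,c7) = delta
(r3,c6) = eta
(r5,c3) = alpha
(r5,c4) = epsilon

epsilon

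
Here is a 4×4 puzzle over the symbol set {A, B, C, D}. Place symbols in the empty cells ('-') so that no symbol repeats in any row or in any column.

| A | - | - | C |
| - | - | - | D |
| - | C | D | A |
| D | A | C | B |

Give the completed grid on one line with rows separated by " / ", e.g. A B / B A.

A D B C / C B A D / B C D A / D A C B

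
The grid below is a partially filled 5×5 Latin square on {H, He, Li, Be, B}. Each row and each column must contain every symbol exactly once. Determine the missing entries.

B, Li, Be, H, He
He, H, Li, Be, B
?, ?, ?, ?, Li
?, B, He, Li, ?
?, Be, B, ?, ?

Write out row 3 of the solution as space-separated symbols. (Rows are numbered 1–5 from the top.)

Be He H B Li

(r3,c2) = He
(r3,c3) = H
(r3,c4) = B
(r5,c4) = He
(r5,c5) = H
(r3,c1) = Be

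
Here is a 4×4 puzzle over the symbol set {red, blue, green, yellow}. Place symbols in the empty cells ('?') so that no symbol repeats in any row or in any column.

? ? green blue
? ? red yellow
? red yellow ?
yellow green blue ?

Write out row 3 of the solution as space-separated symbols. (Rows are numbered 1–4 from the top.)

blue red yellow green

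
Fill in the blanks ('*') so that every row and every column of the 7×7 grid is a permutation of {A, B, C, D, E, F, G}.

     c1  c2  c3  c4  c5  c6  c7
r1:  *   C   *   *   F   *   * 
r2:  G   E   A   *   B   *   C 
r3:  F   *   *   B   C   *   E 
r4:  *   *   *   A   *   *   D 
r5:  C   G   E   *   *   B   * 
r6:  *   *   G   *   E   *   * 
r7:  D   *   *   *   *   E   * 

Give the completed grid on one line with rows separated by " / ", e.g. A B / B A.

A C B E F D G / G E A D B F C / F A D B C G E / E B F A G C D / C G E F D B A / B D G C E A F / D F C G A E B

(r3,c3) = D
(r4,c5) = G
(r7,c5) = A
(r1,c3) = B
(r3,c2) = A
(r3,c6) = G
(r5,c5) = D
(r5,c4) = F
(r5,c7) = A
(r1,c7) = G
(r2,c4) = D
(r2,c6) = F
(r4,c6) = C
(r6,c4) = C
(r7,c4) = G
(r1,c4) = E
(r4,c3) = F
(r7,c3) = C
(r1,c1) = A
(r1,c6) = D
(r4,c2) = B
(r6,c1) = B
(r6,c6) = A
(r6,c7) = F
(r7,c2) = F
(r7,c7) = B
(r4,c1) = E
(r6,c2) = D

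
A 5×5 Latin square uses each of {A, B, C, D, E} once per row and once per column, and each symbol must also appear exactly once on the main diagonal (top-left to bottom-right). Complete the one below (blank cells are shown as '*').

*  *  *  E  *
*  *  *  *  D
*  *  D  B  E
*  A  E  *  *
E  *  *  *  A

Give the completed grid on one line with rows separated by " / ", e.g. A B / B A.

(r3,c2) = C
(r4,c4) = C
(r4,c5) = B
(r5,c4) = D
(r1,c1) = B
(r1,c2) = D
(r1,c5) = C
(r2,c2) = E
(r2,c4) = A
(r3,c1) = A
(r4,c1) = D
(r5,c2) = B
(r5,c3) = C
(r1,c3) = A
(r2,c1) = C
(r2,c3) = B

B D A E C / C E B A D / A C D B E / D A E C B / E B C D A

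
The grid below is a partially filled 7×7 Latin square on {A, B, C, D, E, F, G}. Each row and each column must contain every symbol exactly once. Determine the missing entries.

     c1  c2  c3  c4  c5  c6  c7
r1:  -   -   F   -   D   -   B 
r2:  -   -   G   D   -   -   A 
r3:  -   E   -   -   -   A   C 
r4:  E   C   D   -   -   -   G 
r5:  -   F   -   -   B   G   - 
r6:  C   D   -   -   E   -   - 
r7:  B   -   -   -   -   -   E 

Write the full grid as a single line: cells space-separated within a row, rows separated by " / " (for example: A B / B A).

Cell (r2,c1): row 2 has {A,D,G}; column 1 has {B,C,E} → F.
Cell (r2,c2): row 2 has {A,D,F,G}; column 2 has {C,D,E,F} → B.
Cell (r2,c5): row 2 has {A,B,D,F,G}; column 5 has {B,D,E} → C.
Cell (r2,c6): row 2 has {A,B,C,D,F,G}; column 6 has {A,G} → E.
Cell (r3,c3): row 3 has {A,C,E}; column 3 has {D,F,G} → B.
Cell (r5,c7): row 5 has {B,F,G}; column 7 has {A,B,C,E,G} → D.
Cell (r6,c3): row 6 has {C,D,E}; column 3 has {B,D,F,G} → A.
Cell (r6,c7): row 6 has {A,C,D,E}; column 7 has {A,B,C,D,E,G} → F.
Cell (r7,c3): row 7 has {B,E}; column 3 has {A,B,D,F,G} → C.
Cell (r1,c6): row 1 has {B,D,F}; column 6 has {A,E,G} → C.
Cell (r5,c1): row 5 has {B,D,F,G}; column 1 has {B,C,E,F} → A.
Cell (r5,c3): row 5 has {A,B,D,F,G}; column 3 has {A,B,C,D,F,G} → E.
Cell (r5,c4): row 5 has {A,B,D,E,F,G}; column 4 has {D} → C.
Cell (r6,c6): row 6 has {A,C,D,E,F}; column 6 has {A,C,E,G} → B.
Cell (r1,c1): row 1 has {B,C,D,F}; column 1 has {A,B,C,E,F} → G.
Cell (r1,c2): row 1 has {B,C,D,F,G}; column 2 has {B,C,D,E,F} → A.
Cell (r1,c4): row 1 has {A,B,C,D,F,G}; column 4 has {C,D} → E.
Cell (r3,c1): row 3 has {A,B,C,E}; column 1 has {A,B,C,E,F,G} → D.
Cell (r4,c6): row 4 has {C,D,E,G}; column 6 has {A,B,C,E,G} → F.
Cell (r6,c4): row 6 has {A,B,C,D,E,F}; column 4 has {C,D,E} → G.
Cell (r7,c2): row 7 has {B,C,E}; column 2 has {A,B,C,D,E,F} → G.
Cell (r7,c6): row 7 has {B,C,E,G}; column 6 has {A,B,C,E,F,G} → D.
Cell (r3,c4): row 3 has {A,B,C,D,E}; column 4 has {C,D,E,G} → F.
Cell (r3,c5): row 3 has {A,B,C,D,E,F}; column 5 has {B,C,D,E} → G.
Cell (r4,c5): row 4 has {C,D,E,F,G}; column 5 has {B,C,D,E,G} → A.
Cell (r7,c4): row 7 has {B,C,D,E,G}; column 4 has {C,D,E,F,G} → A.
Cell (r7,c5): row 7 has {A,B,C,D,E,G}; column 5 has {A,B,C,D,E,G} → F.
Cell (r4,c4): row 4 has {A,C,D,E,F,G}; column 4 has {A,C,D,E,F,G} → B.

G A F E D C B / F B G D C E A / D E B F G A C / E C D B A F G / A F E C B G D / C D A G E B F / B G C A F D E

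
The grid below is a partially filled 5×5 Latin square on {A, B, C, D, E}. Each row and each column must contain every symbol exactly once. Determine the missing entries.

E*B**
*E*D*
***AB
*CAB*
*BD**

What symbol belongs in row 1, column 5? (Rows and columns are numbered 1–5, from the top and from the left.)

D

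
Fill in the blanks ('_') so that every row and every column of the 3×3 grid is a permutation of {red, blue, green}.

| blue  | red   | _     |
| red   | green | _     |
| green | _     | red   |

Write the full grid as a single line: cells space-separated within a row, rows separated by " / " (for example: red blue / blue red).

blue red green / red green blue / green blue red

At row 1, column 3: row 1 has {red,blue}; column 3 has {red}; that leaves green.
At row 2, column 3: row 2 has {red,green}; column 3 has {red,green}; that leaves blue.
At row 3, column 2: row 3 has {red,green}; column 2 has {red,green}; that leaves blue.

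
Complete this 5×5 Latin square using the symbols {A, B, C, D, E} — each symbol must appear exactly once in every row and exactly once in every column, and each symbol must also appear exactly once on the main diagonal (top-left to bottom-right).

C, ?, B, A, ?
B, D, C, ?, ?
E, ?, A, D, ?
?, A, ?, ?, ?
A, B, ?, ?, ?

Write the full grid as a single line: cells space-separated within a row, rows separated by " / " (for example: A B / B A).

row 1 has {A,B,C}; column 2 has {A,B,D} — only E is left for (r1,c2).
row 1 has {A,B,C,E}; column 5 is empty so far — only D is left for (r1,c5).
row 2 has {B,C,D}; column 4 has {A,D} — only E is left for (r2,c4).
row 2 has {B,C,D,E}; column 5 has {D} — only A is left for (r2,c5).
row 3 has {A,D,E}; column 2 has {A,B,D,E} — only C is left for (r3,c2).
row 3 has {A,C,D,E}; column 5 has {A,D} — only B is left for (r3,c5).
row 4 has {A}; column 1 has {A,B,C,E} — only D is left for (r4,c1).
row 4 has {A,D}; column 3 has {A,B,C} — only E is left for (r4,c3).
row 4 has {A,D,E}; column 4 has {A,D,E}; the diagonal has {A,C,D} — only B is left for (r4,c4).
row 4 has {A,B,D,E}; column 5 has {A,B,D} — only C is left for (r4,c5).
row 5 has {A,B}; column 3 has {A,B,C,E} — only D is left for (r5,c3).
row 5 has {A,B,D}; column 4 has {A,B,D,E} — only C is left for (r5,c4).
row 5 has {A,B,C,D}; column 5 has {A,B,C,D}; the diagonal has {A,B,C,D} — only E is left for (r5,c5).

C E B A D / B D C E A / E C A D B / D A E B C / A B D C E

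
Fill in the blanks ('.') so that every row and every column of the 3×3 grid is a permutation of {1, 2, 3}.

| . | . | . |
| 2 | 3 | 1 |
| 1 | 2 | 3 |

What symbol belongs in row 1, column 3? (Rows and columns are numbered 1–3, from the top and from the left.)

(r1,c1) = 3
(r1,c2) = 1
(r1,c3) = 2

2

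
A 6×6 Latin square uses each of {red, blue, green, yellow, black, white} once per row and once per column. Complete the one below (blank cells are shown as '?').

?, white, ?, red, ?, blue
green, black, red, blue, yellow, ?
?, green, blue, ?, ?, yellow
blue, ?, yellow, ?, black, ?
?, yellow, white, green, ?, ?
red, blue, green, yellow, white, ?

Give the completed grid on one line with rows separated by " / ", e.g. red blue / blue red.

(r1,c3) = black
(r1,c5) = green
(r2,c6) = white
(r3,c5) = red
(r4,c2) = red
(r4,c4) = white
(r4,c6) = green
(r5,c1) = black
(r5,c5) = blue
(r5,c6) = red
(r6,c6) = black
(r1,c1) = yellow
(r3,c1) = white
(r3,c4) = black

yellow white black red green blue / green black red blue yellow white / white green blue black red yellow / blue red yellow white black green / black yellow white green blue red / red blue green yellow white black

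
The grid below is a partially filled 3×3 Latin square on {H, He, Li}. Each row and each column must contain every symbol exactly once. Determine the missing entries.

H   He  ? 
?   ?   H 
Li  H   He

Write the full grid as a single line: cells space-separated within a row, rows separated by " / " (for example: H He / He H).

row 1 has {H,He}; column 3 has {H,He} — only Li is left for (r1,c3).
row 2 has {H}; column 1 has {H,Li} — only He is left for (r2,c1).
row 2 has {H,He}; column 2 has {H,He} — only Li is left for (r2,c2).

H He Li / He Li H / Li H He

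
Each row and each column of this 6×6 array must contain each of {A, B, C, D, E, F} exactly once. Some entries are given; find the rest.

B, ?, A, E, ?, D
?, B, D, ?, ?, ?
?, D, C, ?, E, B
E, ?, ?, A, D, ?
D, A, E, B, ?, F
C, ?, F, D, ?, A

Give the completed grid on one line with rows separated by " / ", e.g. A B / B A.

B C A E F D / F B D C A E / A D C F E B / E F B A D C / D A E B C F / C E F D B A

Cell (r3,c4): row 3 has {B,C,D,E}; column 4 has {A,B,D,E} → F.
Cell (r4,c3): row 4 has {A,D,E}; column 3 has {A,C,D,E,F} → B.
Cell (r4,c6): row 4 has {A,B,D,E}; column 6 has {A,B,D,F} → C.
Cell (r5,c5): row 5 has {A,B,D,E,F}; column 5 has {D,E} → C.
Cell (r6,c2): row 6 has {A,C,D,F}; column 2 has {A,B,D} → E.
Cell (r6,c5): row 6 has {A,C,D,E,F}; column 5 has {C,D,E} → B.
Cell (r1,c5): row 1 has {A,B,D,E}; column 5 has {B,C,D,E} → F.
Cell (r2,c4): row 2 has {B,D}; column 4 has {A,B,D,E,F} → C.
Cell (r2,c5): row 2 has {B,C,D}; column 5 has {B,C,D,E,F} → A.
Cell (r2,c6): row 2 has {A,B,C,D}; column 6 has {A,B,C,D,F} → E.
Cell (r3,c1): row 3 has {B,C,D,E,F}; column 1 has {B,C,D,E} → A.
Cell (r4,c2): row 4 has {A,B,C,D,E}; column 2 has {A,B,D,E} → F.
Cell (r1,c2): row 1 has {A,B,D,E,F}; column 2 has {A,B,D,E,F} → C.
Cell (r2,c1): row 2 has {A,B,C,D,E}; column 1 has {A,B,C,D,E} → F.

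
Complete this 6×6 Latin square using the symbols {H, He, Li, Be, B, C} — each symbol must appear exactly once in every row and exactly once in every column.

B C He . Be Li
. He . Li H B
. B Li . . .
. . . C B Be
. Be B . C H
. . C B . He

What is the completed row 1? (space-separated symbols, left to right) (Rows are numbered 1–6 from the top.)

At row 1, column 4: row 1 has {He,Li,Be,B,C}; column 4 has {Li,B,C}; that leaves H.

B C He H Be Li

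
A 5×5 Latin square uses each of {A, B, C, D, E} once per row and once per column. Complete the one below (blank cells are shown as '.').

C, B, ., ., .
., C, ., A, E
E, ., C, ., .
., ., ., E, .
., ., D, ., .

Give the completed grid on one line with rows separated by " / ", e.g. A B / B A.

C B E D A / D C B A E / E A C B D / B D A E C / A E D C B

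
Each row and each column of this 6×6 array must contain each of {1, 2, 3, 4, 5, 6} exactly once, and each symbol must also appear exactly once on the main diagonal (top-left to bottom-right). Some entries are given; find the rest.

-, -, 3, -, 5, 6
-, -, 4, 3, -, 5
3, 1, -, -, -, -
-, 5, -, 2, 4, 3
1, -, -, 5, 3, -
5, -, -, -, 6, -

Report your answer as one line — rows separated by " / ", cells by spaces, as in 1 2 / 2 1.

4 2 3 1 5 6 / 2 6 4 3 1 5 / 3 1 5 6 2 4 / 6 5 1 2 4 3 / 1 4 6 5 3 2 / 5 3 2 4 6 1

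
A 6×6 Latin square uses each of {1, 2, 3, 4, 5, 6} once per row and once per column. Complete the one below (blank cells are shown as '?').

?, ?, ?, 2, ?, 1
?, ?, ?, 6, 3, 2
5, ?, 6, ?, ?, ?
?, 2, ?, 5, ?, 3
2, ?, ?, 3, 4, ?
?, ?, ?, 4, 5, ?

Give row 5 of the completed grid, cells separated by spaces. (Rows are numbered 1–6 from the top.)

2 6 1 3 4 5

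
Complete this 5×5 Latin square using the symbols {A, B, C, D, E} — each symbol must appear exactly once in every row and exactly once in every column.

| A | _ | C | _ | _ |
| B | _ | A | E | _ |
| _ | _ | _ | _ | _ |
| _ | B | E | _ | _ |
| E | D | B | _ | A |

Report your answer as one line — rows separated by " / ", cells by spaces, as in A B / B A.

A E C D B / B C A E D / C A D B E / D B E A C / E D B C A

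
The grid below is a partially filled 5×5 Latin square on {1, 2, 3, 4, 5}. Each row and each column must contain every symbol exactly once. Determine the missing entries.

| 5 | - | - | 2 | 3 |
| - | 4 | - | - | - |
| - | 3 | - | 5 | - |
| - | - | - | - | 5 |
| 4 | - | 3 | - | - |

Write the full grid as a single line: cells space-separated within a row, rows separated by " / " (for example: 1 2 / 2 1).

5 1 4 2 3 / 2 4 5 3 1 / 1 3 2 5 4 / 3 2 1 4 5 / 4 5 3 1 2

(r1,c2) = 1
(r1,c3) = 4
(r4,c2) = 2
(r4,c3) = 1
(r5,c2) = 5
(r5,c4) = 1
(r5,c5) = 2
(r2,c4) = 3
(r2,c5) = 1
(r3,c3) = 2
(r3,c5) = 4
(r4,c1) = 3
(r4,c4) = 4
(r2,c1) = 2
(r2,c3) = 5
(r3,c1) = 1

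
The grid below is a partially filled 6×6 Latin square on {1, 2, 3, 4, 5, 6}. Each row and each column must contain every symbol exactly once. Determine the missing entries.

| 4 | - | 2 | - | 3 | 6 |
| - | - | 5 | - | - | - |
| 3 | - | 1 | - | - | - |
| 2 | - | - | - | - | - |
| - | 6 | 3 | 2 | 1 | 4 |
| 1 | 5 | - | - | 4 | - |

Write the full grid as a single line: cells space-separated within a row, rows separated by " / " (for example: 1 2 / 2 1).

4 1 2 5 3 6 / 6 4 5 1 2 3 / 3 2 1 4 6 5 / 2 3 4 6 5 1 / 5 6 3 2 1 4 / 1 5 6 3 4 2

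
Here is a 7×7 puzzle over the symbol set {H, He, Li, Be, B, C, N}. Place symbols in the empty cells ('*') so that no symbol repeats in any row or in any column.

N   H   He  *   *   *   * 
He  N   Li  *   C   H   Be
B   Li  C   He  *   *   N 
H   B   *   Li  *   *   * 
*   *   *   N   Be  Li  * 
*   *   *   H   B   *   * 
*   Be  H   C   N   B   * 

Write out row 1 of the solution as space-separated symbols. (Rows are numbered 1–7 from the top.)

At row 1, column 5: row 1 has {H,He,N}; column 5 has {Be,B,C,N}; that leaves Li.
At row 2, column 4: row 2 has {H,He,Li,Be,C,N}; column 4 has {H,He,Li,C,N}; that leaves B.
At row 3, column 5: row 3 has {He,Li,B,C,N}; column 5 has {Li,Be,B,C,N}; that leaves H.
At row 3, column 6: row 3 has {H,He,Li,B,C,N}; column 6 has {H,Li,B}; that leaves Be.
At row 4, column 5: row 4 has {H,Li,B}; column 5 has {H,Li,Be,B,C,N}; that leaves He.
At row 4, column 7: row 4 has {H,He,Li,B}; column 7 has {Be,N}; that leaves C.
At row 5, column 1: row 5 has {Li,Be,N}; column 1 has {H,He,B,N}; that leaves C.
At row 5, column 2: row 5 has {Li,Be,C,N}; column 2 has {H,Li,Be,B,N}; that leaves He.
At row 5, column 3: row 5 has {He,Li,Be,C,N}; column 3 has {H,He,Li,C}; that leaves B.
At row 5, column 7: row 5 has {He,Li,Be,B,C,N}; column 7 has {Be,C,N}; that leaves H.
At row 6, column 2: row 6 has {H,B}; column 2 has {H,He,Li,Be,B,N}; that leaves C.
At row 7, column 1: row 7 has {H,Be,B,C,N}; column 1 has {H,He,B,C,N}; that leaves Li.
At row 7, column 7: row 7 has {H,Li,Be,B,C,N}; column 7 has {H,Be,C,N}; that leaves He.
At row 1, column 4: row 1 has {H,He,Li,N}; column 4 has {H,He,Li,B,C,N}; that leaves Be.
At row 1, column 6: row 1 has {H,He,Li,Be,N}; column 6 has {H,Li,Be,B}; that leaves C.
At row 1, column 7: row 1 has {H,He,Li,Be,C,N}; column 7 has {H,He,Be,C,N}; that leaves B.

N H He Be Li C B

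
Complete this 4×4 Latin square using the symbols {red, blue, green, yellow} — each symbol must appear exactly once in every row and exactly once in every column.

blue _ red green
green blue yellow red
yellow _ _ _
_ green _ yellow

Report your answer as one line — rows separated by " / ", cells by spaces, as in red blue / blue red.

blue yellow red green / green blue yellow red / yellow red green blue / red green blue yellow

(r1,c2) = yellow
(r3,c2) = red
(r3,c4) = blue
(r4,c1) = red
(r4,c3) = blue
(r3,c3) = green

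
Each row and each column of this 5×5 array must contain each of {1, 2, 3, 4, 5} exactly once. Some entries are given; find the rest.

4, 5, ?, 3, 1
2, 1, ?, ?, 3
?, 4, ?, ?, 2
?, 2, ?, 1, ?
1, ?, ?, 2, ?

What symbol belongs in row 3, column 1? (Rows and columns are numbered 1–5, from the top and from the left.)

Cell (r1,c3): row 1 has {1,3,4,5}; column 3 is empty so far → 2.
Cell (r3,c4): row 3 has {2,4}; column 4 has {1,2,3} → 5.
Cell (r5,c2): row 5 has {1,2}; column 2 has {1,2,4,5} → 3.
Cell (r2,c4): row 2 has {1,2,3}; column 4 has {1,2,3,5} → 4.
Cell (r3,c1): row 3 has {2,4,5}; column 1 has {1,2,4} → 3.

3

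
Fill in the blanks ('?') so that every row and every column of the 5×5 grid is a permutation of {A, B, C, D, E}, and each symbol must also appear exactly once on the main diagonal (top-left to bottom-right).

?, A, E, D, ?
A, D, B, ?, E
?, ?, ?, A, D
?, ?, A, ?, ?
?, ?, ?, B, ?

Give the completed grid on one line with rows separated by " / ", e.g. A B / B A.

(r2,c4) = C
(r3,c3) = C
(r4,c4) = E
(r5,c3) = D
(r5,c5) = A
(r1,c1) = B
(r1,c5) = C
(r3,c1) = E
(r3,c2) = B
(r4,c2) = C
(r4,c5) = B
(r5,c1) = C
(r5,c2) = E
(r4,c1) = D

B A E D C / A D B C E / E B C A D / D C A E B / C E D B A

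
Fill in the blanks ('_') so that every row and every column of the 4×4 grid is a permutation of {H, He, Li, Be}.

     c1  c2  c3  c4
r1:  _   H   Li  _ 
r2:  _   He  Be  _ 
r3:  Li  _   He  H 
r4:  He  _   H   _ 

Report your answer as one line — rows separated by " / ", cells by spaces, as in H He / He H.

(r1,c1) = Be
(r1,c4) = He
(r2,c1) = H
(r2,c4) = Li
(r3,c2) = Be
(r4,c2) = Li
(r4,c4) = Be

Be H Li He / H He Be Li / Li Be He H / He Li H Be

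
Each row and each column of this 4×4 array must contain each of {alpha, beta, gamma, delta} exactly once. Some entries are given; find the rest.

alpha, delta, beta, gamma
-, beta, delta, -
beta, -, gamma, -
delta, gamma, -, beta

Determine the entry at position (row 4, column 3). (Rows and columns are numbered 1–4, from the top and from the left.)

alpha

row 2 has {beta,delta}; column 1 has {alpha,beta,delta} — only gamma is left for (r2,c1).
row 2 has {beta,gamma,delta}; column 4 has {beta,gamma} — only alpha is left for (r2,c4).
row 3 has {beta,gamma}; column 2 has {beta,gamma,delta} — only alpha is left for (r3,c2).
row 3 has {alpha,beta,gamma}; column 4 has {alpha,beta,gamma} — only delta is left for (r3,c4).
row 4 has {beta,gamma,delta}; column 3 has {beta,gamma,delta} — only alpha is left for (r4,c3).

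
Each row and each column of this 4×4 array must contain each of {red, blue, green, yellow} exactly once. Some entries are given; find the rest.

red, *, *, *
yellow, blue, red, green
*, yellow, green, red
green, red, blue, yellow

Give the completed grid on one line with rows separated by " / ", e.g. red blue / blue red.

(r1,c2) = green
(r1,c3) = yellow
(r1,c4) = blue
(r3,c1) = blue

red green yellow blue / yellow blue red green / blue yellow green red / green red blue yellow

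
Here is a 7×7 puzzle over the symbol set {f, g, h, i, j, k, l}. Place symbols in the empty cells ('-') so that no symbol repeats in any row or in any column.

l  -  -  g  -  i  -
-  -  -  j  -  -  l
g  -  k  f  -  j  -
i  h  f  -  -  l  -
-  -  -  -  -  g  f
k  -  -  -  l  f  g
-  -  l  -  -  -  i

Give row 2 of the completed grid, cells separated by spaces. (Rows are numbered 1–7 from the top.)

(r3,c7) = h
(r4,c4) = k
(r4,c7) = j
(r7,c4) = h
(r7,c6) = k
(r1,c7) = k
(r2,c6) = h
(r3,c5) = i
(r4,c5) = g
(r6,c4) = i
(r2,c1) = f
(r2,c5) = k
(r3,c2) = l
(r5,c4) = l
(r6,c2) = j
(r6,c3) = h
(r7,c1) = j
(r7,c5) = f
(r1,c2) = f
(r1,c3) = j
(r1,c5) = h
(r5,c1) = h
(r5,c3) = i
(r5,c5) = j
(r7,c2) = g
(r2,c2) = i
(r2,c3) = g

f i g j k h l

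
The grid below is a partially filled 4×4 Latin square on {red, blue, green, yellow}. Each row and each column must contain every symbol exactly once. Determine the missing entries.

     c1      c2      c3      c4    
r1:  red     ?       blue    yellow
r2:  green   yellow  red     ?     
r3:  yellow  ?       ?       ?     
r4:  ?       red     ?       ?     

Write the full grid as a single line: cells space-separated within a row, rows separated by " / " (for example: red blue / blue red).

(r1,c2) = green
(r2,c4) = blue
(r3,c2) = blue
(r3,c3) = green
(r3,c4) = red
(r4,c1) = blue
(r4,c3) = yellow
(r4,c4) = green

red green blue yellow / green yellow red blue / yellow blue green red / blue red yellow green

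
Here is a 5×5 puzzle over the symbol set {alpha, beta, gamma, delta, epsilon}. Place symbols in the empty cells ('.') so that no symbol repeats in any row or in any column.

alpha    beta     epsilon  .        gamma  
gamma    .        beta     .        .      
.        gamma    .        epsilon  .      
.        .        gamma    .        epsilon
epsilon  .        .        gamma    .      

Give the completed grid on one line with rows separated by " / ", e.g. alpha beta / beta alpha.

alpha beta epsilon delta gamma / gamma epsilon beta alpha delta / beta gamma delta epsilon alpha / delta alpha gamma beta epsilon / epsilon delta alpha gamma beta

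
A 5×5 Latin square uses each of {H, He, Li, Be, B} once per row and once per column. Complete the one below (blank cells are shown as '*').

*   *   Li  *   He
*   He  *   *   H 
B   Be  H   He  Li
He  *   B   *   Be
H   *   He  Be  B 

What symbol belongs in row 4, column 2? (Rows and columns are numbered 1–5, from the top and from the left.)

H

(r1,c1) = Be
(r2,c1) = Li
(r2,c3) = Be
(r2,c4) = B
(r5,c2) = Li
(r1,c4) = H
(r4,c2) = H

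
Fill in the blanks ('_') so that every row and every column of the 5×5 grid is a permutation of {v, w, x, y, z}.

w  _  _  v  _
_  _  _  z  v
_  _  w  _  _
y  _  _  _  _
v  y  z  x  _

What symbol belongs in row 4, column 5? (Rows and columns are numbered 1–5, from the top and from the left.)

z

(r2,c1): row 2 has {v,z}; column 1 has {v,w,y}, so it must be x.
(r2,c2): row 2 has {v,x,z}; column 2 has {y}, so it must be w.
(r2,c3): row 2 has {v,w,x,z}; column 3 has {w,z}, so it must be y.
(r3,c1): row 3 has {w}; column 1 has {v,w,x,y}, so it must be z.
(r3,c4): row 3 has {w,z}; column 4 has {v,x,z}, so it must be y.
(r3,c5): row 3 has {w,y,z}; column 5 has {v}, so it must be x.
(r4,c4): row 4 has {y}; column 4 has {v,x,y,z}, so it must be w.
(r4,c5): row 4 has {w,y}; column 5 has {v,x}, so it must be z.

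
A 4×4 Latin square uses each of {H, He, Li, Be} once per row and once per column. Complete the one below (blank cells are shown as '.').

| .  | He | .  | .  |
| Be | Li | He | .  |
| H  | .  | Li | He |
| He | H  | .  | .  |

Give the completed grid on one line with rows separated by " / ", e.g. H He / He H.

row 1 has {He}; column 1 has {H,He,Be} — only Li is left for (r1,c1).
row 2 has {He,Li,Be}; column 4 has {He} — only H is left for (r2,c4).
row 3 has {H,He,Li}; column 2 has {H,He,Li} — only Be is left for (r3,c2).
row 4 has {H,He}; column 3 has {He,Li} — only Be is left for (r4,c3).
row 4 has {H,He,Be}; column 4 has {H,He} — only Li is left for (r4,c4).
row 1 has {He,Li}; column 3 has {He,Li,Be} — only H is left for (r1,c3).
row 1 has {H,He,Li}; column 4 has {H,He,Li} — only Be is left for (r1,c4).

Li He H Be / Be Li He H / H Be Li He / He H Be Li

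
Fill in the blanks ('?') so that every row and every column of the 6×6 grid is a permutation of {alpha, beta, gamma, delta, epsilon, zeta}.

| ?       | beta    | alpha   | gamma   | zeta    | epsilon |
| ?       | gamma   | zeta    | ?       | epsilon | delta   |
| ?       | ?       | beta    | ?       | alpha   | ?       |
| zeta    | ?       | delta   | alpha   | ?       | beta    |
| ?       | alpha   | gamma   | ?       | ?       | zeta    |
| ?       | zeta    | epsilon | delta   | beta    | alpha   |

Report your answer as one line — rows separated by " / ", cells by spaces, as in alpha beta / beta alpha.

delta beta alpha gamma zeta epsilon / alpha gamma zeta beta epsilon delta / epsilon delta beta zeta alpha gamma / zeta epsilon delta alpha gamma beta / beta alpha gamma epsilon delta zeta / gamma zeta epsilon delta beta alpha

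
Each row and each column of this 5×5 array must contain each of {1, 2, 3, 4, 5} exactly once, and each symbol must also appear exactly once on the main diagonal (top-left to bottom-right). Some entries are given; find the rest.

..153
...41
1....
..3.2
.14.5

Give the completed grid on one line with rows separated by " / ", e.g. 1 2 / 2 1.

4 2 1 5 3 / 2 3 5 4 1 / 1 5 2 3 4 / 5 4 3 1 2 / 3 1 4 2 5

(r3,c3) = 2
(r3,c4) = 3
(r3,c5) = 4
(r4,c4) = 1
(r5,c4) = 2
(r1,c1) = 4
(r1,c2) = 2
(r2,c2) = 3
(r2,c3) = 5
(r3,c2) = 5
(r4,c1) = 5
(r4,c2) = 4
(r5,c1) = 3
(r2,c1) = 2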